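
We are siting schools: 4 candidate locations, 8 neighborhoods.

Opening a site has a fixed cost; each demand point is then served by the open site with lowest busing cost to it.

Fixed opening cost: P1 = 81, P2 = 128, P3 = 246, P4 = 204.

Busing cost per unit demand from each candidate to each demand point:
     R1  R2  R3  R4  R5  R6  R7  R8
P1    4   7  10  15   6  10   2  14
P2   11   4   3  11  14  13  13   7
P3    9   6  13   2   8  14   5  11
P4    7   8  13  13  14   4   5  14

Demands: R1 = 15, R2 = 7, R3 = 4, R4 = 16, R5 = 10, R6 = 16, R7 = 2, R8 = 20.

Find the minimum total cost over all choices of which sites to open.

Open {P1, P2}: assign each demand point to its cheapest open site.
  R1→P1 15×4=60, R2→P2 7×4=28, R3→P2 4×3=12, R4→P2 16×11=176, R5→P1 10×6=60, R6→P1 16×10=160, R7→P1 2×2=4, R8→P2 20×7=140
  busing cost 640, fixed 209 → total 849.
Compare {P1, P3}: busing cost 618 + fixed 327 = 945.
Compare {P1, P2, P3}: busing cost 496 + fixed 455 = 951.
Compare {P1, P2, P4}: busing cost 544 + fixed 413 = 957.
All other subsets cost ≥ 945. Minimum total cost: 849.

849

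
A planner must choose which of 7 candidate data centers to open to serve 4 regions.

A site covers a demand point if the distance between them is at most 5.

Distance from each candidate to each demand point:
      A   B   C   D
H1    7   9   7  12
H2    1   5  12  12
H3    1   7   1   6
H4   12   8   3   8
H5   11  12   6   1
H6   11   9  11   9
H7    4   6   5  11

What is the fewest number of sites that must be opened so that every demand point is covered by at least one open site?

Coverage sets (demand points within 5 of each site):
  H1: {}
  H2: {A, B}
  H3: {A, C}
  H4: {C}
  H5: {D}
  H6: {}
  H7: {A, C}
No 2 sites suffice: every size-2 union leaves at least one demand point uncovered.
But {H2, H3, H5} covers everything, so the minimum is 3.

3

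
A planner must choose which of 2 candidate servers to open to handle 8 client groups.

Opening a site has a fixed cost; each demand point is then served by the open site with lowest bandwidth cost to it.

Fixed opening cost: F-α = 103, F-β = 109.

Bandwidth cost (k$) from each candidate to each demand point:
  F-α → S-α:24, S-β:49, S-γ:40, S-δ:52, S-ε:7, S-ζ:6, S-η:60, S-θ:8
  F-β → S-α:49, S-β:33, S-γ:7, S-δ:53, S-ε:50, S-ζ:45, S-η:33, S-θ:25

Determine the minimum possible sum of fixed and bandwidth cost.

349

Open {F-α}: assign each demand point to its cheapest open site.
  S-α→F-α 24, S-β→F-α 49, S-γ→F-α 40, S-δ→F-α 52, S-ε→F-α 7, S-ζ→F-α 6, S-η→F-α 60, S-θ→F-α 8
  bandwidth cost 246, fixed 103 → total 349.
Compare {F-α, F-β}: bandwidth cost 170 + fixed 212 = 382.
Compare {F-β}: bandwidth cost 295 + fixed 109 = 404.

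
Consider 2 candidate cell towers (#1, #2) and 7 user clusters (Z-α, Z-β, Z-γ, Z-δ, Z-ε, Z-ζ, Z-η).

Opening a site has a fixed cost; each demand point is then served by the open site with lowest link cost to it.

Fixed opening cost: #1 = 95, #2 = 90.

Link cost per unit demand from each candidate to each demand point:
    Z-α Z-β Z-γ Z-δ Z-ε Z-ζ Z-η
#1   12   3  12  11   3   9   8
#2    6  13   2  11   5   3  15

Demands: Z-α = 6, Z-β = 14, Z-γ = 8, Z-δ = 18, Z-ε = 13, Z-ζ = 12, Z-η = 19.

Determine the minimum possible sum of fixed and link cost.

Open {#1, #2}: assign each demand point to its cheapest open site.
  Z-α→#2 6×6=36, Z-β→#1 14×3=42, Z-γ→#2 8×2=16, Z-δ→#1 18×11=198, Z-ε→#1 13×3=39, Z-ζ→#2 12×3=36, Z-η→#1 19×8=152
  link cost 519, fixed 185 → total 704.
Compare {#1}: link cost 707 + fixed 95 = 802.
Compare {#2}: link cost 818 + fixed 90 = 908.

704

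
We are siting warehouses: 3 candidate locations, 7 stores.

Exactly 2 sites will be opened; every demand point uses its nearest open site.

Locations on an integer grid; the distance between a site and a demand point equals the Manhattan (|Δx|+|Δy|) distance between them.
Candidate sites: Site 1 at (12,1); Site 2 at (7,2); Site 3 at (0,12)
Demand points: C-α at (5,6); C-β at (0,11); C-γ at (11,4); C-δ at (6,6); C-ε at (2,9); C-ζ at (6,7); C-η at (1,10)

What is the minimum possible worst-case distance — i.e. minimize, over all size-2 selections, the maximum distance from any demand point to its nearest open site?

6

Open {Site 2, Site 3}.
  Farthest demand point is C-α at distance 6 (to Site 2); all others are ≤ 6.
With {Site 1, Site 3} the worst case is 11.
With {Site 1, Site 2} the worst case is 16.
No size-2 selection achieves below 6.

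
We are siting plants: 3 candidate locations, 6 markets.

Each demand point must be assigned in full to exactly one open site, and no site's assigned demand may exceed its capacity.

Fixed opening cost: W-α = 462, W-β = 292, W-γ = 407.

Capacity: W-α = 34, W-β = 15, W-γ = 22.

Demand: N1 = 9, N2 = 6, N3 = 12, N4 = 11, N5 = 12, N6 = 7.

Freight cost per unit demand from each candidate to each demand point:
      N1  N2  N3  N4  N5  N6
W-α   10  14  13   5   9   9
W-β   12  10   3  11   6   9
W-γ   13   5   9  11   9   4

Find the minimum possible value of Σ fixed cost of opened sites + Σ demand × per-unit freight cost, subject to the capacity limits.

Open {W-α, W-β, W-γ}; cheapest assignment that respects the capacities:
  W-α (cap 34, load 32): N1, N4, N5 — cost 9×10 + 11×5 + 12×9 = 253
  W-β (cap 15, load 12): N3 — cost 12×3 = 36
  W-γ (cap 22, load 13): N2, N6 — cost 6×5 + 7×4 = 58
  Shipping 347, fixed 1161 → total 1508.
  Any other capacity-feasible assignment to {W-α, W-β, W-γ} ships for at least 347.
Total demand is 57 and no other set of sites has combined capacity ≥ 57, so {W-α, W-β, W-γ} is the only feasible choice of open sites. Minimum: 1508.

1508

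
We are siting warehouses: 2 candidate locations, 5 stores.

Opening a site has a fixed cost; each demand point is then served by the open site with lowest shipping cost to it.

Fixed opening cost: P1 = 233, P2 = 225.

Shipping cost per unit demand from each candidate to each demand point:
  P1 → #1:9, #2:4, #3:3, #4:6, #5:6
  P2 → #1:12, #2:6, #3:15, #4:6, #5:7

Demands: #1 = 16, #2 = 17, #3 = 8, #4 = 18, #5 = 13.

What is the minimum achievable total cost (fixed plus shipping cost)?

655

Open {P1}: assign each demand point to its cheapest open site.
  #1→P1 16×9=144, #2→P1 17×4=68, #3→P1 8×3=24, #4→P1 18×6=108, #5→P1 13×6=78
  shipping cost 422, fixed 233 → total 655.
Compare {P2}: shipping cost 613 + fixed 225 = 838.
Compare {P1, P2}: shipping cost 422 + fixed 458 = 880.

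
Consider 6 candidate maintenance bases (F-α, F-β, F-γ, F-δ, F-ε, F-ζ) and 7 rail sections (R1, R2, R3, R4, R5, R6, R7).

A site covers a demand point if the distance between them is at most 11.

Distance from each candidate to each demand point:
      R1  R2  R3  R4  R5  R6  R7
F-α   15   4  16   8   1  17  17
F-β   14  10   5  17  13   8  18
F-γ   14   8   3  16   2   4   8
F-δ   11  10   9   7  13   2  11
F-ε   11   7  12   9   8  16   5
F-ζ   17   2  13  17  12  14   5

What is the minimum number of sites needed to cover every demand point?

Coverage sets (demand points within 11 of each site):
  F-α: {R2, R4, R5}
  F-β: {R2, R3, R6}
  F-γ: {R2, R3, R5, R6, R7}
  F-δ: {R1, R2, R3, R4, R6, R7}
  F-ε: {R1, R2, R4, R5, R7}
  F-ζ: {R2, R7}
No single site covers all 7 demand points.
But {F-α, F-δ} covers everything, so the minimum is 2.

2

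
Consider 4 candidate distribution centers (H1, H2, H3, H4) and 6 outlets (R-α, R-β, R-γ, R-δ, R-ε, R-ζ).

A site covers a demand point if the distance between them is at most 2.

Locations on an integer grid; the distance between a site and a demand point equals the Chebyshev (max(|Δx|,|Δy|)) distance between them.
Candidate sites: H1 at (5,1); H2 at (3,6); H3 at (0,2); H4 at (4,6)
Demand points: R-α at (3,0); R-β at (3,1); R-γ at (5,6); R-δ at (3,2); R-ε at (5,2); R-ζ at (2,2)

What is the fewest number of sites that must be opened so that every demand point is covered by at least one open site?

3

Coverage sets (demand points within 2 of each site):
  H1: {R-α, R-β, R-δ, R-ε}
  H2: {R-γ}
  H3: {R-ζ}
  H4: {R-γ}
No 2 sites suffice: every size-2 union leaves at least one demand point uncovered.
But {H1, H2, H3} covers everything, so the minimum is 3.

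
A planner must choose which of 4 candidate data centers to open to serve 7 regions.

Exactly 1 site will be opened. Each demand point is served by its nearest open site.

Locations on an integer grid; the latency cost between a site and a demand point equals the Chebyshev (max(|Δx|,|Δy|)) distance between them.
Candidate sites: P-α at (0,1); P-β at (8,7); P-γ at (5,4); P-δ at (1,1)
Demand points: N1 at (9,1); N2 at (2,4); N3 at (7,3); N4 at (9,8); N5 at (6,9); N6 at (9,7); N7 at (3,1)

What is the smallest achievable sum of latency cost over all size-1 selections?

Open {P-γ}.
  N1→P-γ 4, N2→P-γ 3, N3→P-γ 2, N4→P-γ 4, N5→P-γ 5, N6→P-γ 4, N7→P-γ 3  ⇒ total 25.
Compare {P-β}: total 26.
Compare {P-δ}: total 43.
No size-1 selection does better; minimum is 25.

25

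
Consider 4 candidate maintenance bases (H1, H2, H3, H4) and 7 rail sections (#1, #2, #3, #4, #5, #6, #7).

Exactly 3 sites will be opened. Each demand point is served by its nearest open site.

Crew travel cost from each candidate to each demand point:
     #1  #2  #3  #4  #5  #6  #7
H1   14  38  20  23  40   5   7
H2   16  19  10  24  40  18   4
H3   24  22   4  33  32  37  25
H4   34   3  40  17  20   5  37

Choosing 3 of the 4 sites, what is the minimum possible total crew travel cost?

Open {H2, H3, H4}.
  #1→H2 16, #2→H4 3, #3→H3 4, #4→H4 17, #5→H4 20, #6→H4 5, #7→H2 4  ⇒ total 69.
Compare {H1, H3, H4}: total 70.
Compare {H1, H2, H4}: total 73.
No size-3 selection does better; minimum is 69.

69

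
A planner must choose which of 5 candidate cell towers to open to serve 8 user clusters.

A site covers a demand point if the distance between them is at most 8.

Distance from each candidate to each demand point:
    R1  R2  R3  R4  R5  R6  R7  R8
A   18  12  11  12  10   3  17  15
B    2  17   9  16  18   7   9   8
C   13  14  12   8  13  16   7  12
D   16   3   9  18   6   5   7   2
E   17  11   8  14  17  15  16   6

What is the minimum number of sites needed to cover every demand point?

4

Coverage sets (demand points within 8 of each site):
  A: {R6}
  B: {R1, R6, R8}
  C: {R4, R7}
  D: {R2, R5, R6, R7, R8}
  E: {R3, R8}
No 3 sites suffice: every size-3 union leaves at least one demand point uncovered.
But {B, C, D, E} covers everything, so the minimum is 4.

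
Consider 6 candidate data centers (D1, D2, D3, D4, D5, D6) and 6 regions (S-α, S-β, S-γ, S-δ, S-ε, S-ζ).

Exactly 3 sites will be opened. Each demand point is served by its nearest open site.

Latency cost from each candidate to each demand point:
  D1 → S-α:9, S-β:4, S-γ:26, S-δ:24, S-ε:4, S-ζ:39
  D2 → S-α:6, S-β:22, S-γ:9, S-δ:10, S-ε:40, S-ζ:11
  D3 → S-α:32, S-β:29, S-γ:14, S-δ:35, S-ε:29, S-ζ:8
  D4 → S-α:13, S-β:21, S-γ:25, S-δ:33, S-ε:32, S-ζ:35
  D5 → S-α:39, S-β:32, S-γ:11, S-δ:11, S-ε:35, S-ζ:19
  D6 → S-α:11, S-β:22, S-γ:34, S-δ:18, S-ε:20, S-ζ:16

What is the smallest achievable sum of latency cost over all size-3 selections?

41

Open {D1, D2, D3}.
  S-α→D2 6, S-β→D1 4, S-γ→D2 9, S-δ→D2 10, S-ε→D1 4, S-ζ→D3 8  ⇒ total 41.
Compare {D1, D2, D4}: total 44.
Compare {D1, D2, D5}: total 44.
No size-3 selection does better; minimum is 41.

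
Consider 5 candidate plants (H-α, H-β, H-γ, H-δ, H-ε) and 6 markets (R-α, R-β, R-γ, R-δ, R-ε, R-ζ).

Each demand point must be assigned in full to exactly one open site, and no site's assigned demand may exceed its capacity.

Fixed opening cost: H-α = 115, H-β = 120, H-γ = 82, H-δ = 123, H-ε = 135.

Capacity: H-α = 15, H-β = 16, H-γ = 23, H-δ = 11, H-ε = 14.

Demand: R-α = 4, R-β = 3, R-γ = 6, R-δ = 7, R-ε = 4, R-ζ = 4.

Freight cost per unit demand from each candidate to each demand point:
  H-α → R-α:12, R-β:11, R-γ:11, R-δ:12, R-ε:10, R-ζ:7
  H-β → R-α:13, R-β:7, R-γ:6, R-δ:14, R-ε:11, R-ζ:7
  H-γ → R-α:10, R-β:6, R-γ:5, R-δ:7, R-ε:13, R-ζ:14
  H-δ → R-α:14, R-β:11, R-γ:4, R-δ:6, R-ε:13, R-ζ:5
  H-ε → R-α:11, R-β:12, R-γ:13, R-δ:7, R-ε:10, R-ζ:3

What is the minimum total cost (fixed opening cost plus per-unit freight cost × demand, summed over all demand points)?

Open {H-α, H-γ}; cheapest assignment that respects the capacities:
  H-α (cap 15, load 8): R-ε, R-ζ — cost 4×10 + 4×7 = 68
  H-γ (cap 23, load 20): R-α, R-β, R-γ, R-δ — cost 4×10 + 3×6 + 6×5 + 7×7 = 137
  Shipping 205, fixed 197 → total 402.
  Any other capacity-feasible assignment to {H-α, H-γ} ships for at least 205.
Compare {H-γ, H-ε}: its best feasible assignment gives total 406.
Compare {H-γ, H-δ}: its best feasible assignment gives total 407.
Every other set of open sites that can feasibly serve all demand totals ≥ 406 even under its best assignment. Minimum: 402.

402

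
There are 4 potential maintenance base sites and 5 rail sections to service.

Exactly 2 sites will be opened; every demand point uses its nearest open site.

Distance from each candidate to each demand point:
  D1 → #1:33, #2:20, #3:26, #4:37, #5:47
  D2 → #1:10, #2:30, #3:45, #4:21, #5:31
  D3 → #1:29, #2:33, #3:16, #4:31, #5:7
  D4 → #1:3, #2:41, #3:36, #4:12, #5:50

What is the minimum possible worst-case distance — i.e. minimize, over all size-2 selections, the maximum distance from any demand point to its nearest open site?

Open {D2, D3}.
  Farthest demand point is #2 at distance 30 (to D2); all others are ≤ 30.
With {D1, D2} the worst case is 31.
With {D1, D3} the worst case is 31.
No size-2 selection achieves below 30.

30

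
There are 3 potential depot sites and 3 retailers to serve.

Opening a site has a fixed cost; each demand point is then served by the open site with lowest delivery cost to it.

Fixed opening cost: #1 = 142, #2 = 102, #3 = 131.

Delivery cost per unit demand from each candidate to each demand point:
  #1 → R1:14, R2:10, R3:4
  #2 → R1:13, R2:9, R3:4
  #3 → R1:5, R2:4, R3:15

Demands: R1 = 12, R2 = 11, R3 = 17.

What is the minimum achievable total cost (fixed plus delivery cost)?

Open {#2, #3}: assign each demand point to its cheapest open site.
  R1→#3 12×5=60, R2→#3 11×4=44, R3→#2 17×4=68
  delivery cost 172, fixed 233 → total 405.
Compare {#2}: delivery cost 323 + fixed 102 = 425.
Compare {#1, #3}: delivery cost 172 + fixed 273 = 445.
Compare {#1}: delivery cost 346 + fixed 142 = 488.
All other subsets cost ≥ 425. Minimum total cost: 405.

405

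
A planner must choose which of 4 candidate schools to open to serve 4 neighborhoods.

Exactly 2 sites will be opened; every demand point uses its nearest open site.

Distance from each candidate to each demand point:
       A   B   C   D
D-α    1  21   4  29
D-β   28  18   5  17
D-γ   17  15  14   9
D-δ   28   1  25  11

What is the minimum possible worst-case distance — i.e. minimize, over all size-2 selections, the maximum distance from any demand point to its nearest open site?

Open {D-α, D-δ}.
  Farthest demand point is D at distance 11 (to D-δ); all others are ≤ 11.
With {D-α, D-γ} the worst case is 15.
With {D-β, D-γ} the worst case is 17.
No size-2 selection achieves below 11.

11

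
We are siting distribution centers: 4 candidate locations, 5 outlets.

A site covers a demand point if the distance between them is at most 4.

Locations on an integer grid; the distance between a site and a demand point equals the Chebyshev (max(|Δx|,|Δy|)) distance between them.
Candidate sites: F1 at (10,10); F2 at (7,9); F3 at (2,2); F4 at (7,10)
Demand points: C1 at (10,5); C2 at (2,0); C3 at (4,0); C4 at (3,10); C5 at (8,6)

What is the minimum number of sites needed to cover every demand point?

2

Coverage sets (demand points within 4 of each site):
  F1: {C5}
  F2: {C1, C4, C5}
  F3: {C2, C3}
  F4: {C4, C5}
No single site covers all 5 demand points.
But {F2, F3} covers everything, so the minimum is 2.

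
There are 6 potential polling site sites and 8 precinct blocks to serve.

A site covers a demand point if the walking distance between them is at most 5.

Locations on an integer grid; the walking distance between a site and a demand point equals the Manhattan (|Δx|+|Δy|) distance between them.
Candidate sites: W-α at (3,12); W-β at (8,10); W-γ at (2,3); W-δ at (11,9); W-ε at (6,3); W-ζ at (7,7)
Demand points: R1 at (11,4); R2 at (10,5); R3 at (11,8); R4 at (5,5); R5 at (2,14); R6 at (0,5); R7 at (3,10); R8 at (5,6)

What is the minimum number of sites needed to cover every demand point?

4

Coverage sets (demand points within 5 of each site):
  W-α: {R5, R7}
  W-β: {R3, R7}
  W-γ: {R4, R6}
  W-δ: {R1, R2, R3}
  W-ε: {R4, R8}
  W-ζ: {R2, R3, R4, R8}
No 3 sites suffice: every size-3 union leaves at least one demand point uncovered.
But {W-α, W-γ, W-δ, W-ε} covers everything, so the minimum is 4.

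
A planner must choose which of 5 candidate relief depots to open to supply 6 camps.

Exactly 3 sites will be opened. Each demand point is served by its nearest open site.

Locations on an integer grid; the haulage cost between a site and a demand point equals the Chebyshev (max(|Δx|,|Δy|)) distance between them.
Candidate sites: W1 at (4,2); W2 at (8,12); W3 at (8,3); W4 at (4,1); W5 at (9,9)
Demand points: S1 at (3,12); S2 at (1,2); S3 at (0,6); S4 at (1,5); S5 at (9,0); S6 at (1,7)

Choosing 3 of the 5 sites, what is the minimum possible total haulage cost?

Open {W1, W2, W3}.
  S1→W2 5, S2→W1 3, S3→W1 4, S4→W1 3, S5→W3 3, S6→W1 5  ⇒ total 23.
Compare {W1, W3, W5}: total 24.
Compare {W1, W2, W4}: total 25.
No size-3 selection does better; minimum is 23.

23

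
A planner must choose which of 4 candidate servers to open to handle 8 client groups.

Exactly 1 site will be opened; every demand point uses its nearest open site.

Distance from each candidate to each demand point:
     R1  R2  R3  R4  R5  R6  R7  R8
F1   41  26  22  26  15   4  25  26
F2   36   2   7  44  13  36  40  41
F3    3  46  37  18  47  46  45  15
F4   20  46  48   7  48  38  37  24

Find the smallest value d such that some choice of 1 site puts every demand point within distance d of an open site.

41

Open {F1}.
  Farthest demand point is R1 at distance 41 (to F1); all others are ≤ 41.
With {F2} the worst case is 44.
With {F3} the worst case is 47.
No size-1 selection achieves below 41.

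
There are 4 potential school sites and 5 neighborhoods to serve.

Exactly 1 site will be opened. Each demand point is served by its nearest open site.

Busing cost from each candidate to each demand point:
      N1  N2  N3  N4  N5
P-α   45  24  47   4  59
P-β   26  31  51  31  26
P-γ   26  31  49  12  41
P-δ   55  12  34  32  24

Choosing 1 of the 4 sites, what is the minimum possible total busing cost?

157

Open {P-δ}.
  N1→P-δ 55, N2→P-δ 12, N3→P-δ 34, N4→P-δ 32, N5→P-δ 24  ⇒ total 157.
Compare {P-γ}: total 159.
Compare {P-β}: total 165.
No size-1 selection does better; minimum is 157.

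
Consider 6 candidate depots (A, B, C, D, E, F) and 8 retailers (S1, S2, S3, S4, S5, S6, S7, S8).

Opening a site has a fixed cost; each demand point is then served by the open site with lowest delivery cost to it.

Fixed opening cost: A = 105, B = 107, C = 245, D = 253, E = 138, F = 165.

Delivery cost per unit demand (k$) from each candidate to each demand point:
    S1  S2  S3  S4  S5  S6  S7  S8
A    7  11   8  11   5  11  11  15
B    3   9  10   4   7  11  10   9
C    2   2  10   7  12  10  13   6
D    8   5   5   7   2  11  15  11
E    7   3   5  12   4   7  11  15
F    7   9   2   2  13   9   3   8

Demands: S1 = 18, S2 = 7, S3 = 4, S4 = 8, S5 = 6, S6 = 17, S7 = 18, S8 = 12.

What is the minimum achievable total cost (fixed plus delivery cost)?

758

Open {B, F}: assign each demand point to its cheapest open site.
  S1→B 18×3=54, S2→B 7×9=63, S3→F 4×2=8, S4→F 8×2=16, S5→B 6×7=42, S6→F 17×9=153, S7→F 18×3=54, S8→F 12×8=96
  delivery cost 486, fixed 272 → total 758.
Compare {F}: delivery cost 594 + fixed 165 = 759.
Compare {E, F}: delivery cost 464 + fixed 303 = 767.
Compare {B, E, F}: delivery cost 392 + fixed 410 = 802.
All other subsets cost ≥ 759. Minimum total cost: 758.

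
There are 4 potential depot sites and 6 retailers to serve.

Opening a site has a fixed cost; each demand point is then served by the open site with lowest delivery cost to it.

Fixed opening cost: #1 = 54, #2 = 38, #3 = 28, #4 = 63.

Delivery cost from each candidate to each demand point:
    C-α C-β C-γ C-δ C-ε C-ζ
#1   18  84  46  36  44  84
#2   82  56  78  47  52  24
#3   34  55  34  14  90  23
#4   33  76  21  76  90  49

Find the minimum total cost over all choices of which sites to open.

270

Open {#1, #3}: assign each demand point to its cheapest open site.
  C-α→#1 18, C-β→#3 55, C-γ→#3 34, C-δ→#3 14, C-ε→#1 44, C-ζ→#3 23
  delivery cost 188, fixed 82 → total 270.
Compare {#3}: delivery cost 250 + fixed 28 = 278.
Compare {#2, #3}: delivery cost 212 + fixed 66 = 278.
Compare {#1, #2, #3}: delivery cost 188 + fixed 120 = 308.
All other subsets cost ≥ 278. Minimum total cost: 270.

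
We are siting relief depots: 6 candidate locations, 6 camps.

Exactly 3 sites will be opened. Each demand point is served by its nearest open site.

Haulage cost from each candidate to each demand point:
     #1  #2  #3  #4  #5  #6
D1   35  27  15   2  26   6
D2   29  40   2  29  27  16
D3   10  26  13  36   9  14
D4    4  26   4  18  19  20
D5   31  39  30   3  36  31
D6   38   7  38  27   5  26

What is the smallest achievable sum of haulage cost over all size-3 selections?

Open {D1, D4, D6}.
  #1→D4 4, #2→D6 7, #3→D4 4, #4→D1 2, #5→D6 5, #6→D1 6  ⇒ total 28.
Compare {D1, D3, D6}: total 43.
Compare {D4, D5, D6}: total 43.
No size-3 selection does better; minimum is 28.

28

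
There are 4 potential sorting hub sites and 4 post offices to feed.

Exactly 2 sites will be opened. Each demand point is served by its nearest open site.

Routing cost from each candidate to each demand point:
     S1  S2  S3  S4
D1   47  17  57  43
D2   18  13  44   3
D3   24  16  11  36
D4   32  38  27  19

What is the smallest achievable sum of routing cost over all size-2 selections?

45

Open {D2, D3}.
  S1→D2 18, S2→D2 13, S3→D3 11, S4→D2 3  ⇒ total 45.
Compare {D2, D4}: total 61.
Compare {D3, D4}: total 70.
No size-2 selection does better; minimum is 45.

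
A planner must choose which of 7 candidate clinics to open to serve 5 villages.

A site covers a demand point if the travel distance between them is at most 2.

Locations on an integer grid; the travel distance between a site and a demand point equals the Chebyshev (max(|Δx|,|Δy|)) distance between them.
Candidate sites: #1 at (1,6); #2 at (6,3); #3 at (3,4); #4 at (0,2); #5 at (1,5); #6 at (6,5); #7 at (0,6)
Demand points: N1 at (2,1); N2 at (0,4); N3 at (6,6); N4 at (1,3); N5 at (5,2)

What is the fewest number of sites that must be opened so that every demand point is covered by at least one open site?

3

Coverage sets (demand points within 2 of each site):
  #1: {N2}
  #2: {N5}
  #3: {N4, N5}
  #4: {N1, N2, N4}
  #5: {N2, N4}
  #6: {N3}
  #7: {N2}
No 2 sites suffice: every size-2 union leaves at least one demand point uncovered.
But {#2, #4, #6} covers everything, so the minimum is 3.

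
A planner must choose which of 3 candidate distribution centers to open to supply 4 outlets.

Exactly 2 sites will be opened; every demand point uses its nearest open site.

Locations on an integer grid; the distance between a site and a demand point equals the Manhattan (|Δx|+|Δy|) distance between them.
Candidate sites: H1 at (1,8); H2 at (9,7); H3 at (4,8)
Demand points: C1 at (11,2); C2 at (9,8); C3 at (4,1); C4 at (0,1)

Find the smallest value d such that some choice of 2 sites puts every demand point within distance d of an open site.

Open {H1, H2}.
  Farthest demand point is C3 at distance 10 (to H1); all others are ≤ 10.
With {H2, H3} the worst case is 11.
With {H1, H3} the worst case is 13.
No size-2 selection achieves below 10.

10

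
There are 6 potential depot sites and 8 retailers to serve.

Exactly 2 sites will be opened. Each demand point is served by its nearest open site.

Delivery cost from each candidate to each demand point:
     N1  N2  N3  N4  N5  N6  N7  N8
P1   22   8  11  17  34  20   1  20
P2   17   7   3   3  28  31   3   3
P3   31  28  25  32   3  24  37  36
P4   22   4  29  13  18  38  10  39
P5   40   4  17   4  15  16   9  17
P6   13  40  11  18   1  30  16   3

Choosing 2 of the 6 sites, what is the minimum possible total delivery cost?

61

Open {P5, P6}.
  N1→P6 13, N2→P5 4, N3→P6 11, N4→P5 4, N5→P6 1, N6→P5 16, N7→P5 9, N8→P6 3  ⇒ total 61.
Compare {P2, P3}: total 63.
Compare {P2, P6}: total 63.
No size-2 selection does better; minimum is 61.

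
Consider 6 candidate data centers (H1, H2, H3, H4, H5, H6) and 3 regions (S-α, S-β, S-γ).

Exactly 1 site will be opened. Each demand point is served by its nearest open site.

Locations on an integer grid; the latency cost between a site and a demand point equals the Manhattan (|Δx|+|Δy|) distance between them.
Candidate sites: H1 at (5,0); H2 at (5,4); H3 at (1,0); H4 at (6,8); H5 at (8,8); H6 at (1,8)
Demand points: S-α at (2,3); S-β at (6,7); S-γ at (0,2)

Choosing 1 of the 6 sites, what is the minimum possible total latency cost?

15

Open {H2}.
  S-α→H2 4, S-β→H2 4, S-γ→H2 7  ⇒ total 15.
Compare {H3}: total 19.
Compare {H6}: total 19.
No size-1 selection does better; minimum is 15.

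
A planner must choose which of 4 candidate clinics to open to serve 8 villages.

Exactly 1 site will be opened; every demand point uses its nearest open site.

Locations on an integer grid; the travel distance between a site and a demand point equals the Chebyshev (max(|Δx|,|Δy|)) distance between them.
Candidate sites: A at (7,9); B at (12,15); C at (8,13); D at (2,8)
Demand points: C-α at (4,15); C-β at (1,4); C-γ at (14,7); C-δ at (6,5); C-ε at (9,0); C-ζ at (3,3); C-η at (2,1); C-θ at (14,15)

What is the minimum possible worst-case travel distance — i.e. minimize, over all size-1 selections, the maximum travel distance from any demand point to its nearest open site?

9

Open {A}.
  Farthest demand point is C-ε at travel distance 9 (to A); all others are ≤ 9.
With {D} the worst case is 12.
With {C} the worst case is 13.
No size-1 selection achieves below 9.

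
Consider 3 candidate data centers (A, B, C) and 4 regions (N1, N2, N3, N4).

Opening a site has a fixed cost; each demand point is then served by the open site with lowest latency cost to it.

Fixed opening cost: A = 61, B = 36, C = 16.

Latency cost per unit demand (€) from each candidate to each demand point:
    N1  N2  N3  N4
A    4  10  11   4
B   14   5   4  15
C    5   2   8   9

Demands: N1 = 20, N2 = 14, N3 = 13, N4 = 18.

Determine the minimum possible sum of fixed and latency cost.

345

Open {A, B, C}: assign each demand point to its cheapest open site.
  N1→A 20×4=80, N2→C 14×2=28, N3→B 13×4=52, N4→A 18×4=72
  latency cost 232, fixed 113 → total 345.
Compare {A, C}: latency cost 284 + fixed 77 = 361.
Compare {A, B}: latency cost 274 + fixed 97 = 371.
Compare {B, C}: latency cost 342 + fixed 52 = 394.
All other subsets cost ≥ 361. Minimum total cost: 345.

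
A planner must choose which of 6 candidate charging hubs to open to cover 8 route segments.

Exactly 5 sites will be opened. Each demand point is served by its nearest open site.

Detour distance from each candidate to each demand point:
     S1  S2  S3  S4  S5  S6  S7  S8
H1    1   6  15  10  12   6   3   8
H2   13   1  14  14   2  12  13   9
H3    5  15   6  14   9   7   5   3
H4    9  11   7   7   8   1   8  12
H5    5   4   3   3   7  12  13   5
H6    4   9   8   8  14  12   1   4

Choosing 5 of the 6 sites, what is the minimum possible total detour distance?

16

Open {H1, H2, H4, H5, H6}.
  S1→H1 1, S2→H2 1, S3→H5 3, S4→H5 3, S5→H2 2, S6→H4 1, S7→H6 1, S8→H6 4  ⇒ total 16.
Compare {H1, H2, H3, H4, H5}: total 17.
Compare {H2, H3, H4, H5, H6}: total 18.
No size-5 selection does better; minimum is 16.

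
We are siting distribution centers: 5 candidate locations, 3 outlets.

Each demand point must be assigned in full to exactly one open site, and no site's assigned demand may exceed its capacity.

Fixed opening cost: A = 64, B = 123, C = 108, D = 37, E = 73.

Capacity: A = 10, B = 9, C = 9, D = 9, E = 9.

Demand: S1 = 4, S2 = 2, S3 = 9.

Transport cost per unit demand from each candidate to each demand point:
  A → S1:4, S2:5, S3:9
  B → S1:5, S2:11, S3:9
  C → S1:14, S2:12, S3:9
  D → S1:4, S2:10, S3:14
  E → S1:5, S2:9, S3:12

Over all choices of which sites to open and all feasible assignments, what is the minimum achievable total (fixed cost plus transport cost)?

218

Open {A, D}; cheapest assignment that respects the capacities:
  A (cap 10, load 9): S3 — cost 9×9 = 81
  D (cap 9, load 6): S1, S2 — cost 4×4 + 2×10 = 36
  Shipping 117, fixed 101 → total 218.
  Any other capacity-feasible assignment to {A, D} ships for at least 117.
Compare {D, E}: its best feasible assignment gives total 254.
Compare {A, E}: its best feasible assignment gives total 256.
Every other set of open sites that can feasibly serve all demand totals ≥ 254 even under its best assignment. Minimum: 218.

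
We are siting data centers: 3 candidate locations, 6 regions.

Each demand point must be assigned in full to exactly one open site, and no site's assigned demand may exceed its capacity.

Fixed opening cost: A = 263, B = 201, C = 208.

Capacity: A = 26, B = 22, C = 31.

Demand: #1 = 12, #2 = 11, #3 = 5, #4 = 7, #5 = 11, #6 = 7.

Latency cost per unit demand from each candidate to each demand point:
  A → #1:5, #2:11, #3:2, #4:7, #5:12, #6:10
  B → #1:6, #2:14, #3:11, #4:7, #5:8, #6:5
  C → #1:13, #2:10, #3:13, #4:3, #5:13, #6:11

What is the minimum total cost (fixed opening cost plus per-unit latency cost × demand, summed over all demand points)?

Open {A, C}; cheapest assignment that respects the capacities:
  A (cap 26, load 24): #1, #3, #6 — cost 12×5 + 5×2 + 7×10 = 140
  C (cap 31, load 29): #2, #4, #5 — cost 11×10 + 7×3 + 11×13 = 274
  Shipping 414, fixed 471 → total 885.
  Any other capacity-feasible assignment to {A, C} ships for at least 414.
Compare {B, C}: its best feasible assignment gives total 970.
Compare {A, B, C}: its best feasible assignment gives total 996.
Every other set of open sites that can feasibly serve all demand totals ≥ 970 even under its best assignment. Minimum: 885.

885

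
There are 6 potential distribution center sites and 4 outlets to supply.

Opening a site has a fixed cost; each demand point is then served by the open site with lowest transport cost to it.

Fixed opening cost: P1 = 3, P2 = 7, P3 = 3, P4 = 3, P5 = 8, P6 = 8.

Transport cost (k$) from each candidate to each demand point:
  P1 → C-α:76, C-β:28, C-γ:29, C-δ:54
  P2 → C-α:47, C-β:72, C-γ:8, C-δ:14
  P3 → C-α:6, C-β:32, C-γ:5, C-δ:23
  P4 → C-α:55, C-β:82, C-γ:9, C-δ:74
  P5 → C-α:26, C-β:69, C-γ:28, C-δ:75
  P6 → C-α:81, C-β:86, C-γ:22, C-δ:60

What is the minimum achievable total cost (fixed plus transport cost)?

Open {P1, P2, P3}: assign each demand point to its cheapest open site.
  C-α→P3 6, C-β→P1 28, C-γ→P3 5, C-δ→P2 14
  transport cost 53, fixed 13 → total 66.
Compare {P2, P3}: transport cost 57 + fixed 10 = 67.
Compare {P1, P3}: transport cost 62 + fixed 6 = 68.
Compare {P3}: transport cost 66 + fixed 3 = 69.
All other subsets cost ≥ 67. Minimum total cost: 66.

66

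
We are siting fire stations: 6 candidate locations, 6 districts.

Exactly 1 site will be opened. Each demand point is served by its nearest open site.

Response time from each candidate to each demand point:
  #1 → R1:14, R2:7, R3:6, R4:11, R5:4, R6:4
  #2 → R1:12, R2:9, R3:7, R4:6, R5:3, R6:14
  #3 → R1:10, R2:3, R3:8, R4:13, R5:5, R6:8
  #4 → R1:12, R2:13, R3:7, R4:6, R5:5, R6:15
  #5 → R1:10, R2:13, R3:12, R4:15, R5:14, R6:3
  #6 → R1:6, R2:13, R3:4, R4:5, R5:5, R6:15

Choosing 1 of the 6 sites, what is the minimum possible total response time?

46

Open {#1}.
  R1→#1 14, R2→#1 7, R3→#1 6, R4→#1 11, R5→#1 4, R6→#1 4  ⇒ total 46.
Compare {#3}: total 47.
Compare {#6}: total 48.
No size-1 selection does better; minimum is 46.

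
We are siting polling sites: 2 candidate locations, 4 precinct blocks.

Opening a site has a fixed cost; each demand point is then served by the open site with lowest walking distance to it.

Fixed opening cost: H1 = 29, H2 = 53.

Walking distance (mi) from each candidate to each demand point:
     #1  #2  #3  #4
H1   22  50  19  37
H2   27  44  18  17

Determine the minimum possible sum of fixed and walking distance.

Open {H1}: assign each demand point to its cheapest open site.
  #1→H1 22, #2→H1 50, #3→H1 19, #4→H1 37
  walking distance 128, fixed 29 → total 157.
Compare {H2}: walking distance 106 + fixed 53 = 159.
Compare {H1, H2}: walking distance 101 + fixed 82 = 183.

157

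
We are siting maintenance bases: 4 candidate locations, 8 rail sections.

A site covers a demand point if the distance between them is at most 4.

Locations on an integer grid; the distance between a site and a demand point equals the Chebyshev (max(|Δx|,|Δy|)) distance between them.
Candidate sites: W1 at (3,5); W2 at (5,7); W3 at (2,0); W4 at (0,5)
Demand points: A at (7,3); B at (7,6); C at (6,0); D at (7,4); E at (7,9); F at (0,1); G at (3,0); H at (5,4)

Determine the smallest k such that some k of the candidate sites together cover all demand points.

2

Coverage sets (demand points within 4 of each site):
  W1: {A, B, D, E, F, H}
  W2: {A, B, D, E, H}
  W3: {C, F, G, H}
  W4: {F}
No single site covers all 8 demand points.
But {W1, W3} covers everything, so the minimum is 2.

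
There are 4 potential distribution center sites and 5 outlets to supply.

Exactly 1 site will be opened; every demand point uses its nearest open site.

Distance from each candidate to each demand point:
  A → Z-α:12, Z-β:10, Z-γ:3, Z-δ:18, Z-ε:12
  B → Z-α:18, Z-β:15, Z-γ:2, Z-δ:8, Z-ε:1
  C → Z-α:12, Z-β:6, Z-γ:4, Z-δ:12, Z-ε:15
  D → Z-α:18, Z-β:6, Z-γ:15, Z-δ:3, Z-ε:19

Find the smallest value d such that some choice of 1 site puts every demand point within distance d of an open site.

15

Open {C}.
  Farthest demand point is Z-ε at distance 15 (to C); all others are ≤ 15.
With {A} the worst case is 18.
With {B} the worst case is 18.
No size-1 selection achieves below 15.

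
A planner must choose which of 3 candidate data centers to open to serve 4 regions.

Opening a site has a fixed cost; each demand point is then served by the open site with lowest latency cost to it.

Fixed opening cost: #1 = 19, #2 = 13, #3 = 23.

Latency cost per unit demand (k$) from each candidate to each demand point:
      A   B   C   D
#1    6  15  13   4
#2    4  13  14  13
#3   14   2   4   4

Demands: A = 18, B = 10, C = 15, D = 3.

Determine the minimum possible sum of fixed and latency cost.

200

Open {#2, #3}: assign each demand point to its cheapest open site.
  A→#2 18×4=72, B→#3 10×2=20, C→#3 15×4=60, D→#3 3×4=12
  latency cost 164, fixed 36 → total 200.
Compare {#1, #2, #3}: latency cost 164 + fixed 55 = 219.
Compare {#1, #3}: latency cost 200 + fixed 42 = 242.
Compare {#3}: latency cost 344 + fixed 23 = 367.
All other subsets cost ≥ 219. Minimum total cost: 200.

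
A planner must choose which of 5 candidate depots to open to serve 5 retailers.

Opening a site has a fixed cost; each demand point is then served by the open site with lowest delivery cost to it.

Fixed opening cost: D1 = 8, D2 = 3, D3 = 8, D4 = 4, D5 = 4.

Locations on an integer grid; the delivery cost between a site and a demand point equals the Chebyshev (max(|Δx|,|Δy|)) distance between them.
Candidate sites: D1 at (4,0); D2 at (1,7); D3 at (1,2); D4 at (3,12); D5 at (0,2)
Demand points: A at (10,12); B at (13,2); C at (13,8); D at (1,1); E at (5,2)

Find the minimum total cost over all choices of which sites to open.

41

Open {D4, D5}: assign each demand point to its cheapest open site.
  A→D4 7, B→D4 10, C→D4 10, D→D5 1, E→D5 5
  delivery cost 33, fixed 8 → total 41.
Compare {D1, D4}: delivery cost 30 + fixed 12 = 42.
Compare {D1}: delivery cost 35 + fixed 8 = 43.
Compare {D1, D2}: delivery cost 32 + fixed 11 = 43.
All other subsets cost ≥ 42. Minimum total cost: 41.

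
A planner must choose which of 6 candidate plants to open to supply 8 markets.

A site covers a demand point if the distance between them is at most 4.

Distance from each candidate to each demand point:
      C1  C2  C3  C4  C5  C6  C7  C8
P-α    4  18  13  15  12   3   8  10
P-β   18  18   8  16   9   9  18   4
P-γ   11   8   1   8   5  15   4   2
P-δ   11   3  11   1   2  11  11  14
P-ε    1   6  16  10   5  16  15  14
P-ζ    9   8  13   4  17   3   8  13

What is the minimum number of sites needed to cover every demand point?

Coverage sets (demand points within 4 of each site):
  P-α: {C1, C6}
  P-β: {C8}
  P-γ: {C3, C7, C8}
  P-δ: {C2, C4, C5}
  P-ε: {C1}
  P-ζ: {C4, C6}
No 2 sites suffice: every size-2 union leaves at least one demand point uncovered.
But {P-α, P-γ, P-δ} covers everything, so the minimum is 3.

3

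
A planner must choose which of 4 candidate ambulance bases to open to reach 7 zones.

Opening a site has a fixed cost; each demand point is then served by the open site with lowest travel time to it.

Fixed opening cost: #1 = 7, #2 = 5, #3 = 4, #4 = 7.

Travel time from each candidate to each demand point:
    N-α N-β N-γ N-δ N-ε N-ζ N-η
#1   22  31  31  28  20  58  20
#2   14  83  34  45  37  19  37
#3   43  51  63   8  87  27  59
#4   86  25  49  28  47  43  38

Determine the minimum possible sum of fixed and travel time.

Open {#1, #2, #3}: assign each demand point to its cheapest open site.
  N-α→#2 14, N-β→#1 31, N-γ→#1 31, N-δ→#3 8, N-ε→#1 20, N-ζ→#2 19, N-η→#1 20
  travel time 143, fixed 16 → total 159.
Compare {#1, #2, #3, #4}: travel time 137 + fixed 23 = 160.
Compare {#1, #3}: travel time 159 + fixed 11 = 170.
Compare {#1, #3, #4}: travel time 153 + fixed 18 = 171.
All other subsets cost ≥ 160. Minimum total cost: 159.

159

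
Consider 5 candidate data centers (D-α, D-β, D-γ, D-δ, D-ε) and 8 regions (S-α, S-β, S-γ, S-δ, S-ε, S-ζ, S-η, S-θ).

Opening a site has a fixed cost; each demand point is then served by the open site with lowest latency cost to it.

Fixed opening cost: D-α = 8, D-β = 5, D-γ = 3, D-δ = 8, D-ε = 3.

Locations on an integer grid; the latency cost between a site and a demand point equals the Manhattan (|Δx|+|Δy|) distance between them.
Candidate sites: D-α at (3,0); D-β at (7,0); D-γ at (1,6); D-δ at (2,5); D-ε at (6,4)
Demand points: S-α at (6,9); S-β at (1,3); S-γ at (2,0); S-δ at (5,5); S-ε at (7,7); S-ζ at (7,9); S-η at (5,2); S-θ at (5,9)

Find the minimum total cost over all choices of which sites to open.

Open {D-γ, D-ε}: assign each demand point to its cheapest open site.
  S-α→D-ε 5, S-β→D-γ 3, S-γ→D-γ 7, S-δ→D-ε 2, S-ε→D-ε 4, S-ζ→D-ε 6, S-η→D-ε 3, S-θ→D-ε 6
  latency cost 36, fixed 6 → total 42.
Compare {D-ε}: latency cost 40 + fixed 3 = 43.
Compare {D-α, D-ε}: latency cost 32 + fixed 11 = 43.
Compare {D-α, D-γ, D-ε}: latency cost 30 + fixed 14 = 44.
All other subsets cost ≥ 43. Minimum total cost: 42.

42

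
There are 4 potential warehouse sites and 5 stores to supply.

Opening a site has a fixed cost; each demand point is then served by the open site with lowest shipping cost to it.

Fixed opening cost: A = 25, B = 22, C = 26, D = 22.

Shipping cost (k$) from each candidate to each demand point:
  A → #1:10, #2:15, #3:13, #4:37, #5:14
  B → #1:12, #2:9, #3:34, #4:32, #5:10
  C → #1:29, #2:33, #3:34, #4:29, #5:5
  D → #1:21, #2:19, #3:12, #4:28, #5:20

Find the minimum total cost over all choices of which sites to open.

Open {A}: assign each demand point to its cheapest open site.
  #1→A 10, #2→A 15, #3→A 13, #4→A 37, #5→A 14
  shipping cost 89, fixed 25 → total 114.
Compare {B, D}: shipping cost 71 + fixed 44 = 115.
Compare {B}: shipping cost 97 + fixed 22 = 119.
Compare {A, B}: shipping cost 74 + fixed 47 = 121.
All other subsets cost ≥ 115. Minimum total cost: 114.

114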